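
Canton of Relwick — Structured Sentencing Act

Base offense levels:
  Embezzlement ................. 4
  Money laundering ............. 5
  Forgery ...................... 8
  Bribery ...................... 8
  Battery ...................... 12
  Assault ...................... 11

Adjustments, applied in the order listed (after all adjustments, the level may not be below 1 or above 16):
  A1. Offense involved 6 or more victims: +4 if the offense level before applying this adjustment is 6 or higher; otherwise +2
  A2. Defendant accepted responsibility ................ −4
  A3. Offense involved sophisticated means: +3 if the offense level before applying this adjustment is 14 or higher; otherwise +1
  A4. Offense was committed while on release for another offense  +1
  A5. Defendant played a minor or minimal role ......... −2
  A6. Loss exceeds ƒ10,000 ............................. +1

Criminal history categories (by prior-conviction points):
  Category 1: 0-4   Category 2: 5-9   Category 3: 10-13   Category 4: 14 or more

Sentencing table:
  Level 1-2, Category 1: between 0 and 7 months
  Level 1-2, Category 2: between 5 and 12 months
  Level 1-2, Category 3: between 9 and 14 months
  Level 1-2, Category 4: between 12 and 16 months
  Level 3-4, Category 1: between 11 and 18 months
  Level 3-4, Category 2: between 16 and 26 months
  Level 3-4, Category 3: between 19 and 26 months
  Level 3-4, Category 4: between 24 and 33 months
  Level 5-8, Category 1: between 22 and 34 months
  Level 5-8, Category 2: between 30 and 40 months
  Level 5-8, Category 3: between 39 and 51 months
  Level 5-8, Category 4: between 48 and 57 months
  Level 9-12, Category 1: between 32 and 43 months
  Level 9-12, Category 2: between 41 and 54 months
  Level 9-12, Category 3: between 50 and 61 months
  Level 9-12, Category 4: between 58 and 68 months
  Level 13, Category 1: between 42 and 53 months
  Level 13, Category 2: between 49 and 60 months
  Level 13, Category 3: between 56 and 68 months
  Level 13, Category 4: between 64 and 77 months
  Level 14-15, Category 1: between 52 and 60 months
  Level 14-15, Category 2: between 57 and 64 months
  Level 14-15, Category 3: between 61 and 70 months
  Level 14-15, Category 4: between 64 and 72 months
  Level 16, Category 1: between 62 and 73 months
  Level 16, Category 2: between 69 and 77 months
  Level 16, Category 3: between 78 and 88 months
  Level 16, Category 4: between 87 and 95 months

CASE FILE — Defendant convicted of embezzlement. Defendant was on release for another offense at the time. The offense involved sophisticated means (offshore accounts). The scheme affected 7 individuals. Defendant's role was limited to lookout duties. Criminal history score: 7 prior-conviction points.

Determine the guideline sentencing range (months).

30-40 months

Base offense level for embezzlement: 4.
A1 applies (level before this adjustment is 4 < 6, so +2): 4 + 2 = 6.
A2 does not apply.
A3 applies (level before this adjustment is 6 < 14, so +1): 6 + 1 = 7.
A4 applies: 7 + 1 = 8.
A5 applies: 8 − 2 = 6.
Final offense level: 6.
Criminal history: 7 prior points → Category 2 (5-9).
Level 6 falls in the 5-8 band.
Grid: Level 5-8 × Category 2 = 30-40 months.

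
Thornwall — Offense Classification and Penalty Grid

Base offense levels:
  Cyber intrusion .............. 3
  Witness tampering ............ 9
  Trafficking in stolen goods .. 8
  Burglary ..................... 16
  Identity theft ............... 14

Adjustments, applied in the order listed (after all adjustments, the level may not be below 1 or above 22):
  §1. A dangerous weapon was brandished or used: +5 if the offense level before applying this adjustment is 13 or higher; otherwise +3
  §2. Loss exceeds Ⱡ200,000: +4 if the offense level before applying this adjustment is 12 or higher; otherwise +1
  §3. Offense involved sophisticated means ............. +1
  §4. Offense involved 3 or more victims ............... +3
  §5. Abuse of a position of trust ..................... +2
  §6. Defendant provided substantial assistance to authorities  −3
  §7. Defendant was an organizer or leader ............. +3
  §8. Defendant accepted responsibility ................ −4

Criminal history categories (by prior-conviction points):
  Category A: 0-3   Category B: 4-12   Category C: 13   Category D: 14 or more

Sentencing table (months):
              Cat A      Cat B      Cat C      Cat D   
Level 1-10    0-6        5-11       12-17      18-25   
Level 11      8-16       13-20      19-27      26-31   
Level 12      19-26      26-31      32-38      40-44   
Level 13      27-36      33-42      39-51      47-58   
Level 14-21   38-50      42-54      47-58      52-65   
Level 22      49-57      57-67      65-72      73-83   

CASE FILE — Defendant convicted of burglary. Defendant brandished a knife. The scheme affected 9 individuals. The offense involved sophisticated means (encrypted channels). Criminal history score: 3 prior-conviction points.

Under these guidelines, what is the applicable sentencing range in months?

49-57 months

Base offense level for burglary: 16.
§1 applies (level before this adjustment is 16 ≥ 13, so +5): 16 + 5 = 21.
§3 applies: 21 + 1 = 22.
§4 applies: 22 + 3 = 25.
§5 does not apply.
Level 25 exceeds the maximum of 22; capped at 22.
Final offense level: 22.
Criminal history: 3 prior points → Category A (0-3).
Level 22 falls in the 22 band.
Grid: Level 22 × Category A = 49-57 months.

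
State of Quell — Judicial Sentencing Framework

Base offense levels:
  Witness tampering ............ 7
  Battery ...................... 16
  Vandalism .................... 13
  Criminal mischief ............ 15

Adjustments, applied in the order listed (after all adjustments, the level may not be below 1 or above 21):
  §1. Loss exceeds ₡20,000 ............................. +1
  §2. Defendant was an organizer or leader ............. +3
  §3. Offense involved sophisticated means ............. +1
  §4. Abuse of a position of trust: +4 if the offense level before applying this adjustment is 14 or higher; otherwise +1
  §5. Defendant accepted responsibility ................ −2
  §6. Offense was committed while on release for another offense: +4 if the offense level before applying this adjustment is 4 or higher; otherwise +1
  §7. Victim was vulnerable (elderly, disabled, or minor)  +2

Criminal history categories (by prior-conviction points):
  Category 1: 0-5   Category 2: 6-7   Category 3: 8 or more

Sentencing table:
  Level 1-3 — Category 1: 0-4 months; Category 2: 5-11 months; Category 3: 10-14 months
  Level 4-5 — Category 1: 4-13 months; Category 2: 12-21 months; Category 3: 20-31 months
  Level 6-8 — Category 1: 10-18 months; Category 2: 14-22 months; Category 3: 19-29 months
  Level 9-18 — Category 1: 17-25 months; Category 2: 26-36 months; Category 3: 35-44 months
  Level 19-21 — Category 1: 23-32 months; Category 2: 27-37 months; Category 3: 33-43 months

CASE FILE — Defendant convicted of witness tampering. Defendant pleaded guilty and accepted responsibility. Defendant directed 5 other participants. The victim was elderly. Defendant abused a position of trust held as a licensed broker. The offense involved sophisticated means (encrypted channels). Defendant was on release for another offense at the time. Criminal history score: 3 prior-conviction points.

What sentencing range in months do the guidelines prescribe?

Base offense level for witness tampering: 7.
§2 applies: 7 + 3 = 10.
§3 applies: 10 + 1 = 11.
§4 applies (level before this adjustment is 11 < 14, so +1): 11 + 1 = 12.
§5 applies: 12 − 2 = 10.
§6 applies (level before this adjustment is 10 ≥ 4, so +4): 10 + 4 = 14.
§7 applies: 14 + 2 = 16.
Final offense level: 16.
Criminal history: 3 prior points → Category 1 (0-5).
Level 16 falls in the 9-18 band.
Grid: Level 9-18 × Category 1 = 17-25 months.

17-25 months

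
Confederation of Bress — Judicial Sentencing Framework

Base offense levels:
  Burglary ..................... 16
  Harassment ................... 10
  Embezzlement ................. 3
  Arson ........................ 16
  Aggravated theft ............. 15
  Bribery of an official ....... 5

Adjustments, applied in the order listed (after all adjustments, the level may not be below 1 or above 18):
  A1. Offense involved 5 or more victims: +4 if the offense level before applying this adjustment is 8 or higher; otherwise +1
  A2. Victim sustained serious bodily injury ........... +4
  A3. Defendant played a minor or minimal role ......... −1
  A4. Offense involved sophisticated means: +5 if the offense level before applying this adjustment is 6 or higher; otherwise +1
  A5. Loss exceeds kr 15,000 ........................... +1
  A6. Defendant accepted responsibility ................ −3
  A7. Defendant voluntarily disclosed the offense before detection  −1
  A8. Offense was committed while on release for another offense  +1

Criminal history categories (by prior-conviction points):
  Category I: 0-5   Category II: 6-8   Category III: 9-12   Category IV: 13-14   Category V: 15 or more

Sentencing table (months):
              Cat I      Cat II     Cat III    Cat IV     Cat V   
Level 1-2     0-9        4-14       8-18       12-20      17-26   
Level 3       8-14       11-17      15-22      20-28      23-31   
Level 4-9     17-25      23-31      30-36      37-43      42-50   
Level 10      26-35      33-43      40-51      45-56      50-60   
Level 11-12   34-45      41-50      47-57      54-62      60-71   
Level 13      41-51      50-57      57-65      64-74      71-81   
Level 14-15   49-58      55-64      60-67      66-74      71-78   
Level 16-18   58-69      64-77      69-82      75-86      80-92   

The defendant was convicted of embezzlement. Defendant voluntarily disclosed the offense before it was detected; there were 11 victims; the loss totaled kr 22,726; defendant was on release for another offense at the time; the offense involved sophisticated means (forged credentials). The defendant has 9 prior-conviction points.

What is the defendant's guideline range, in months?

30-36 months

Base offense level for embezzlement: 3.
A1 applies (level before this adjustment is 3 < 8, so +1): 3 + 1 = 4.
A2 does not apply.
A3 does not apply.
A4 applies (level before this adjustment is 4 < 6, so +1): 4 + 1 = 5.
A5 applies: 5 + 1 = 6.
A7 applies: 6 − 1 = 5.
A8 applies: 5 + 1 = 6.
Final offense level: 6.
Criminal history: 9 prior points → Category III (9-12).
Level 6 falls in the 4-9 band.
Grid: Level 4-9 × Category III = 30-36 months.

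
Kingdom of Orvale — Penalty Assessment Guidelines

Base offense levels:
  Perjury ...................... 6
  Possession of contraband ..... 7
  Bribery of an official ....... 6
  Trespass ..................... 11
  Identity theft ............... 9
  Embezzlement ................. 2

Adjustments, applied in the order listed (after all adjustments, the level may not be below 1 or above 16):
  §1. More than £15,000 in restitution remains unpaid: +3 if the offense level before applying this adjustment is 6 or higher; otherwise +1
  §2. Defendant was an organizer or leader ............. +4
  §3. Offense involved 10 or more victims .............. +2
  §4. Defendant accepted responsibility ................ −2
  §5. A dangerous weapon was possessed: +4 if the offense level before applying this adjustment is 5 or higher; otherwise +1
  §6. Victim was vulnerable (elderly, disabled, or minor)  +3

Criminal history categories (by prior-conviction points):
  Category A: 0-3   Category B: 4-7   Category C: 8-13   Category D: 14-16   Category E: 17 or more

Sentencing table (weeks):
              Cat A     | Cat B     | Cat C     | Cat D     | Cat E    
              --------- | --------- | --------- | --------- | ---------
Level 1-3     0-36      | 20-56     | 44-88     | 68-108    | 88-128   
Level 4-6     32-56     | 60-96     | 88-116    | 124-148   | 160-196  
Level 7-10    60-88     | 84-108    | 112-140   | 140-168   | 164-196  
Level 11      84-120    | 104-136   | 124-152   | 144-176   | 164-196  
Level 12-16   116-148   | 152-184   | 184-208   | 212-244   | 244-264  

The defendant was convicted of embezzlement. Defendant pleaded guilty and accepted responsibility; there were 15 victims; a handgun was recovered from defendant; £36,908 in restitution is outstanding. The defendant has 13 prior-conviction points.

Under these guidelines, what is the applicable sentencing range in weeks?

88-116 weeks

Base offense level for embezzlement: 2.
§1 applies (level before this adjustment is 2 < 6, so +1): 2 + 1 = 3.
§2 does not apply.
§3 applies: 3 + 2 = 5.
§4 applies: 5 − 2 = 3.
§5 applies (level before this adjustment is 3 < 5, so +1): 3 + 1 = 4.
§6 does not apply.
Final offense level: 4.
Criminal history: 13 prior points → Category C (8-13).
Level 4 falls in the 4-6 band.
Grid: Level 4-6 × Category C = 88-116 weeks.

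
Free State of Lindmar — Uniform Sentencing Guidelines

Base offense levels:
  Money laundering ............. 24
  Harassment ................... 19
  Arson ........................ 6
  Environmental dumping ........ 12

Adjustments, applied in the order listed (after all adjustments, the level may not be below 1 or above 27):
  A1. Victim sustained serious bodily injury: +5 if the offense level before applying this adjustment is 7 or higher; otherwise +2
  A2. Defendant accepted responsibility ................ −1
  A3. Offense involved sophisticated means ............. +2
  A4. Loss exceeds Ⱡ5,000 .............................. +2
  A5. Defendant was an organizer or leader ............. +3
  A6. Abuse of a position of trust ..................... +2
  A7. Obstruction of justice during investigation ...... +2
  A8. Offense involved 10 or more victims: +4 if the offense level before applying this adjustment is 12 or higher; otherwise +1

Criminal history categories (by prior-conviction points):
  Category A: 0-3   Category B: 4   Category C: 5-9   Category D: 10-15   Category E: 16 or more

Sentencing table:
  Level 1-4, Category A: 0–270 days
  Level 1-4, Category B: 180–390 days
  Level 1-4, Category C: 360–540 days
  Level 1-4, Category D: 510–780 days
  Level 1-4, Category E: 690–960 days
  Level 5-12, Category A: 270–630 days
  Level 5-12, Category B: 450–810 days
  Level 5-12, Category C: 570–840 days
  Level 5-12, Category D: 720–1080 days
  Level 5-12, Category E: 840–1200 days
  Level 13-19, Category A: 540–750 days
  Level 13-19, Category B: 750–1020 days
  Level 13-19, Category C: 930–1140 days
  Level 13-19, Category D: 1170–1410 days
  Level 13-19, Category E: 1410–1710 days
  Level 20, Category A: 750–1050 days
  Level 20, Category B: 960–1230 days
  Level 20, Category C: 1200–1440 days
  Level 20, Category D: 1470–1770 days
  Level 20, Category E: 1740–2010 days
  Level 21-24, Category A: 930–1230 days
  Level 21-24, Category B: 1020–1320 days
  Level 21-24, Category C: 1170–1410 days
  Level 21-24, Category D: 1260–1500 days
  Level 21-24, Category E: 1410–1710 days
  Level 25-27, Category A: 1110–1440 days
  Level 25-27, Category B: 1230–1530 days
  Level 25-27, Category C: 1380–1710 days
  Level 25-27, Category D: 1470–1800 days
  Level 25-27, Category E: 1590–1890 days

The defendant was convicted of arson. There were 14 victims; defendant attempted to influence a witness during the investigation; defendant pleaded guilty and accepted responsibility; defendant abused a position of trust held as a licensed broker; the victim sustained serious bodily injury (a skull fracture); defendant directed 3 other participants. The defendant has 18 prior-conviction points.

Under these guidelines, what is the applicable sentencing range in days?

1410-1710 days

Base offense level for arson: 6.
A1 applies (level before this adjustment is 6 < 7, so +2): 6 + 2 = 8.
A2 applies: 8 − 1 = 7.
A3 does not apply.
A5 applies: 7 + 3 = 10.
A6 applies: 10 + 2 = 12.
A7 applies: 12 + 2 = 14.
A8 applies (level before this adjustment is 14 ≥ 12, so +4): 14 + 4 = 18.
Final offense level: 18.
Criminal history: 18 prior points → Category E (16+).
Level 18 falls in the 13-19 band.
Grid: Level 13-19 × Category E = 1410-1710 days.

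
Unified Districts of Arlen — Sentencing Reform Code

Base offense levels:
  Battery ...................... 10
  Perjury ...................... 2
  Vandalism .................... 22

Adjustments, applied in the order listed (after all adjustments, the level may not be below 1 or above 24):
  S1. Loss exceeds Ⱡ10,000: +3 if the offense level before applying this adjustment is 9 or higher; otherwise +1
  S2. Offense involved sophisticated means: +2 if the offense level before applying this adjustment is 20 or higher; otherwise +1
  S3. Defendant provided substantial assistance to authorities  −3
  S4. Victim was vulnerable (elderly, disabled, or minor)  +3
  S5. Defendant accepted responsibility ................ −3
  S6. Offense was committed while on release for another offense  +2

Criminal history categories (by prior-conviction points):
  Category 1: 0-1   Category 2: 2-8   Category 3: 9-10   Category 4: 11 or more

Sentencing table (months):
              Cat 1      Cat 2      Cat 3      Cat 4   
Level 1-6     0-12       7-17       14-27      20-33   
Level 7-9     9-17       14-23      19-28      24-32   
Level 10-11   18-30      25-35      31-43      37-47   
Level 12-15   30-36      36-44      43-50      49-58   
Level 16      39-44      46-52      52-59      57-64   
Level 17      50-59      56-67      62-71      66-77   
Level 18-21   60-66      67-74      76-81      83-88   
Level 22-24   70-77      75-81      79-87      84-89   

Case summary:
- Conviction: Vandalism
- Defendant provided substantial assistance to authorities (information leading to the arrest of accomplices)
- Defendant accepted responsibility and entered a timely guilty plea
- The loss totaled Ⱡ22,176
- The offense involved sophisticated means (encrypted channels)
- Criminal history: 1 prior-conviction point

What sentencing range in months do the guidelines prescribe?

Base offense level for vandalism: 22.
S1 applies (level before this adjustment is 22 ≥ 9, so +3): 22 + 3 = 25.
S2 applies (level before this adjustment is 25 ≥ 20, so +2): 25 + 2 = 27.
S3 applies: 27 − 3 = 24.
S4 does not apply.
S5 applies: 24 − 3 = 21.
Final offense level: 21.
Criminal history: 1 prior point → Category 1 (0-1).
Level 21 falls in the 18-21 band.
Grid: Level 18-21 × Category 1 = 60-66 months.

60-66 months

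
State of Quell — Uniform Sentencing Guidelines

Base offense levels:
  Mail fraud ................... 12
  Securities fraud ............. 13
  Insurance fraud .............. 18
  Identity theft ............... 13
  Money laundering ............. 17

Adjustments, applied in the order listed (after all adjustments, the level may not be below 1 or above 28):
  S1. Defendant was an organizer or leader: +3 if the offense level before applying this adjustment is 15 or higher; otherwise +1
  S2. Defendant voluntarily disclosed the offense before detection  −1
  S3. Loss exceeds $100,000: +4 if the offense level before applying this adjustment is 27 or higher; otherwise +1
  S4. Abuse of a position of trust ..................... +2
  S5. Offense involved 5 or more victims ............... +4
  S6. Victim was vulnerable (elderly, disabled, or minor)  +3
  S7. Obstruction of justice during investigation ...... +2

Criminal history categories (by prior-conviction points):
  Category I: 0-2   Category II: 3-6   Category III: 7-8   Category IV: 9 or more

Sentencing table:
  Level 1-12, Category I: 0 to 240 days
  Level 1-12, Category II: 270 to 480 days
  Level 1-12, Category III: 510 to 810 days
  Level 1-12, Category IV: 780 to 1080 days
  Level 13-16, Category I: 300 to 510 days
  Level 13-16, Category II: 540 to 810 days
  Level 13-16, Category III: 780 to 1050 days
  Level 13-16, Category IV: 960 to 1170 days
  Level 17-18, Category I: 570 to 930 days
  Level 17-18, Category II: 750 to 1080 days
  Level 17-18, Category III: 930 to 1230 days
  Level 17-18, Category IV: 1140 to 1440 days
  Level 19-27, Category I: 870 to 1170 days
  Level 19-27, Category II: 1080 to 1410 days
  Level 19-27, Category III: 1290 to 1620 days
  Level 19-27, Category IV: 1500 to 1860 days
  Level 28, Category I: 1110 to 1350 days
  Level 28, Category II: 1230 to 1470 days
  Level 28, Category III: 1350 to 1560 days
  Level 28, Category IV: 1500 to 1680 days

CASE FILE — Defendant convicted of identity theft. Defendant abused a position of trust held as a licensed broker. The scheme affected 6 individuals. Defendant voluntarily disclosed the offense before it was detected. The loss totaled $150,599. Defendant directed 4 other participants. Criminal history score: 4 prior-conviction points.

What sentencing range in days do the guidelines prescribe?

Base offense level for identity theft: 13.
S1 applies (level before this adjustment is 13 < 15, so +1): 13 + 1 = 14.
S2 applies: 14 − 1 = 13.
S3 applies (level before this adjustment is 13 < 27, so +1): 13 + 1 = 14.
S4 applies: 14 + 2 = 16.
S5 applies: 16 + 4 = 20.
S7 does not apply.
Final offense level: 20.
Criminal history: 4 prior points → Category II (3-6).
Level 20 falls in the 19-27 band.
Grid: Level 19-27 × Category II = 1080-1410 days.

1080-1410 days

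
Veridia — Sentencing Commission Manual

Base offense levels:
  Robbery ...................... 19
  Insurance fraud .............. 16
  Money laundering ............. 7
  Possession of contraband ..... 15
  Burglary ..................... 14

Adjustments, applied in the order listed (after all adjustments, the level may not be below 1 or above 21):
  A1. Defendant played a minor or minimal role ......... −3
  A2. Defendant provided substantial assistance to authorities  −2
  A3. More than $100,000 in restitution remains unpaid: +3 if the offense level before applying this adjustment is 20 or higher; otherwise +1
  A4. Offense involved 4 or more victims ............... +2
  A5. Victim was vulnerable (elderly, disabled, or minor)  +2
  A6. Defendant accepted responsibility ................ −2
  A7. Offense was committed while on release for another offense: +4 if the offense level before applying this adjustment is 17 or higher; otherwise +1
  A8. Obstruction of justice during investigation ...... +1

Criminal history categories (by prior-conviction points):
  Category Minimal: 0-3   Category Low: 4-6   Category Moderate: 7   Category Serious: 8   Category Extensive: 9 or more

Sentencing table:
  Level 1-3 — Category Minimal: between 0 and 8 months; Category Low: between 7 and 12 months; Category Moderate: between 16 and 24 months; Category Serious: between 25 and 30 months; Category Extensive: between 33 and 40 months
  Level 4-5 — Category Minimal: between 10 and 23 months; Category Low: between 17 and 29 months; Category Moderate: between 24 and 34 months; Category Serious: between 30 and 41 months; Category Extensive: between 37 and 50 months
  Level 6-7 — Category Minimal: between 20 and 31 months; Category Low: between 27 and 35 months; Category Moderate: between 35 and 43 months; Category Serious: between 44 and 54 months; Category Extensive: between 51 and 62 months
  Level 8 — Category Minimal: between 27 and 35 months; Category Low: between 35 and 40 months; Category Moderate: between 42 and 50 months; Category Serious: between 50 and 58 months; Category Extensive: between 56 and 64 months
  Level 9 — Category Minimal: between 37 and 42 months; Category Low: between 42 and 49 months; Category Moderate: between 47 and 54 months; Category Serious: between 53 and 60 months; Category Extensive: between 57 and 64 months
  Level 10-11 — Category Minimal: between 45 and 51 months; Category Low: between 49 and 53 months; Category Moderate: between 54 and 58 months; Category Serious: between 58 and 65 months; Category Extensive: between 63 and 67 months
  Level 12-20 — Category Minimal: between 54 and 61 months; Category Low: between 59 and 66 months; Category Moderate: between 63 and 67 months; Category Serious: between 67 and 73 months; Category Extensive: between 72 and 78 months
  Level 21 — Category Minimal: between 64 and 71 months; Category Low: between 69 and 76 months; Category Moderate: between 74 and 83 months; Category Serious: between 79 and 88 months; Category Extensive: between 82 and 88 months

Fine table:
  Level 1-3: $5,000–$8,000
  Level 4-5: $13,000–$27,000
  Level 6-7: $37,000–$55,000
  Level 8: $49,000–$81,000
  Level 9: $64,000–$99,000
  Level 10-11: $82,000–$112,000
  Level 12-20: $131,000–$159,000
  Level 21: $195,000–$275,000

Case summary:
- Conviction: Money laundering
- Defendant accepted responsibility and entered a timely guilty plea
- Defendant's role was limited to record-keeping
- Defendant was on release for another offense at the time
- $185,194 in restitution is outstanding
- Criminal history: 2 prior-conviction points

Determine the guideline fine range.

$13,000–$27,000

Base offense level for money laundering: 7.
A1 applies: 7 − 3 = 4.
A3 applies (level before this adjustment is 4 < 20, so +1): 4 + 1 = 5.
A4 does not apply.
A5 does not apply.
A6 applies: 5 − 2 = 3.
A7 applies (level before this adjustment is 3 < 17, so +1): 3 + 1 = 4.
A8 does not apply.
Final offense level: 4.
Level 4 falls in the 4-5 band.
Fine table: Level 4-5 → $13,000–$27,000.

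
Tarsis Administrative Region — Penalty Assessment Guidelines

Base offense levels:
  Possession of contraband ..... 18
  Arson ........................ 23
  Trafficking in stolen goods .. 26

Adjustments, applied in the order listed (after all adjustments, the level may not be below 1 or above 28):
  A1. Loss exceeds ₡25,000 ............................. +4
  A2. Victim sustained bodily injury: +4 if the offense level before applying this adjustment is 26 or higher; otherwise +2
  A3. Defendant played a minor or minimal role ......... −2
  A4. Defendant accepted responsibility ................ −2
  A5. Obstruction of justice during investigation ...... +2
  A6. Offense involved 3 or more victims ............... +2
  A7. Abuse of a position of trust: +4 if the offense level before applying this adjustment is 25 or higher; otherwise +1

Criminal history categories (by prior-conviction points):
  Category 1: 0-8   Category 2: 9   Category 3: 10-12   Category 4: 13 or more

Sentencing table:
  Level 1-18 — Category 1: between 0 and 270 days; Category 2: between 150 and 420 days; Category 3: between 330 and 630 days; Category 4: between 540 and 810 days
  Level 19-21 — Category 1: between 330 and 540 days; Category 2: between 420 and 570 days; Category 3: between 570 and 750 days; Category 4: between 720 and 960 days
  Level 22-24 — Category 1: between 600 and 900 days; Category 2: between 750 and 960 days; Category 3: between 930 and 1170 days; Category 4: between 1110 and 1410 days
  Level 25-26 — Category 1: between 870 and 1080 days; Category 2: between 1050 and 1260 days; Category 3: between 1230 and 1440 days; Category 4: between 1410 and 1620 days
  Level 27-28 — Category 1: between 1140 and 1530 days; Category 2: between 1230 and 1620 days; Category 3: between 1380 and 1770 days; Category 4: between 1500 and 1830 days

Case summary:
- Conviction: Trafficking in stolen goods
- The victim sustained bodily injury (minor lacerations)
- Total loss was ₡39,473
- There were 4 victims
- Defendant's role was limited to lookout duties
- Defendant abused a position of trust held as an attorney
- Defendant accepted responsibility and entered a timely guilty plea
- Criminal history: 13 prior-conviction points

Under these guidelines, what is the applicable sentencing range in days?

1500-1830 days

Base offense level for trafficking in stolen goods: 26.
A1 applies: 26 + 4 = 30.
A2 applies (level before this adjustment is 30 ≥ 26, so +4): 30 + 4 = 34.
A3 applies: 34 − 2 = 32.
A4 applies: 32 − 2 = 30.
A5 does not apply.
A6 applies: 30 + 2 = 32.
A7 applies (level before this adjustment is 32 ≥ 25, so +4): 32 + 4 = 36.
Level 36 exceeds the maximum of 28; capped at 28.
Final offense level: 28.
Criminal history: 13 prior points → Category 4 (13+).
Level 28 falls in the 27-28 band.
Grid: Level 27-28 × Category 4 = 1500-1830 days.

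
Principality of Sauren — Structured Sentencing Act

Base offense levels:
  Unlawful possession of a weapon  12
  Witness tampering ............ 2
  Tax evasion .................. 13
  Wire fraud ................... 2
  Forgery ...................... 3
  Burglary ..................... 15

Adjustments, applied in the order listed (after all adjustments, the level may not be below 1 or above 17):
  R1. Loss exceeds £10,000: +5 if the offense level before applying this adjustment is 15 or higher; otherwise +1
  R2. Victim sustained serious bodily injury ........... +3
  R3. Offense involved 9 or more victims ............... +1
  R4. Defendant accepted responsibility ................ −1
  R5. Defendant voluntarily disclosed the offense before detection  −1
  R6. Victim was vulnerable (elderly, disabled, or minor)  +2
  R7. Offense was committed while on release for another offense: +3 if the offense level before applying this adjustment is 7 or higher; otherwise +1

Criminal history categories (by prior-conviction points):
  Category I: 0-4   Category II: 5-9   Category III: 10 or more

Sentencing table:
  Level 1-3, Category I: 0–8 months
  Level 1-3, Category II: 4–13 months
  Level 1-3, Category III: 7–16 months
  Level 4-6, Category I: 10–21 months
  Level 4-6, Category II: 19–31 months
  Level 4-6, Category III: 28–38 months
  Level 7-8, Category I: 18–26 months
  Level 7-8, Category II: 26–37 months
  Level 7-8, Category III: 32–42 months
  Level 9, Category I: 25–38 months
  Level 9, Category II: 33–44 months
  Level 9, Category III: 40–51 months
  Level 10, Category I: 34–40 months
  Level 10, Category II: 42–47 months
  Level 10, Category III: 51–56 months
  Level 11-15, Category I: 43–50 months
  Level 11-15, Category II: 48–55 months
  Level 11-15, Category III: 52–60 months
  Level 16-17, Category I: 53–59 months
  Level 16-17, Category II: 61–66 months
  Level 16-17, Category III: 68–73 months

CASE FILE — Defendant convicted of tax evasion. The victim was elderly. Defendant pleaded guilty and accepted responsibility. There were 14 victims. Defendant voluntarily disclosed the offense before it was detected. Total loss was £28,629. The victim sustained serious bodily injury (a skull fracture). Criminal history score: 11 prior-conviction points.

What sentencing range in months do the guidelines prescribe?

Base offense level for tax evasion: 13.
R1 applies (level before this adjustment is 13 < 15, so +1): 13 + 1 = 14.
R2 applies: 14 + 3 = 17.
R3 applies: 17 + 1 = 18.
R4 applies: 18 − 1 = 17.
R5 applies: 17 − 1 = 16.
R6 applies: 16 + 2 = 18.
Level 18 exceeds the maximum of 17; capped at 17.
Final offense level: 17.
Criminal history: 11 prior points → Category III (10+).
Level 17 falls in the 16-17 band.
Grid: Level 16-17 × Category III = 68-73 months.

68-73 months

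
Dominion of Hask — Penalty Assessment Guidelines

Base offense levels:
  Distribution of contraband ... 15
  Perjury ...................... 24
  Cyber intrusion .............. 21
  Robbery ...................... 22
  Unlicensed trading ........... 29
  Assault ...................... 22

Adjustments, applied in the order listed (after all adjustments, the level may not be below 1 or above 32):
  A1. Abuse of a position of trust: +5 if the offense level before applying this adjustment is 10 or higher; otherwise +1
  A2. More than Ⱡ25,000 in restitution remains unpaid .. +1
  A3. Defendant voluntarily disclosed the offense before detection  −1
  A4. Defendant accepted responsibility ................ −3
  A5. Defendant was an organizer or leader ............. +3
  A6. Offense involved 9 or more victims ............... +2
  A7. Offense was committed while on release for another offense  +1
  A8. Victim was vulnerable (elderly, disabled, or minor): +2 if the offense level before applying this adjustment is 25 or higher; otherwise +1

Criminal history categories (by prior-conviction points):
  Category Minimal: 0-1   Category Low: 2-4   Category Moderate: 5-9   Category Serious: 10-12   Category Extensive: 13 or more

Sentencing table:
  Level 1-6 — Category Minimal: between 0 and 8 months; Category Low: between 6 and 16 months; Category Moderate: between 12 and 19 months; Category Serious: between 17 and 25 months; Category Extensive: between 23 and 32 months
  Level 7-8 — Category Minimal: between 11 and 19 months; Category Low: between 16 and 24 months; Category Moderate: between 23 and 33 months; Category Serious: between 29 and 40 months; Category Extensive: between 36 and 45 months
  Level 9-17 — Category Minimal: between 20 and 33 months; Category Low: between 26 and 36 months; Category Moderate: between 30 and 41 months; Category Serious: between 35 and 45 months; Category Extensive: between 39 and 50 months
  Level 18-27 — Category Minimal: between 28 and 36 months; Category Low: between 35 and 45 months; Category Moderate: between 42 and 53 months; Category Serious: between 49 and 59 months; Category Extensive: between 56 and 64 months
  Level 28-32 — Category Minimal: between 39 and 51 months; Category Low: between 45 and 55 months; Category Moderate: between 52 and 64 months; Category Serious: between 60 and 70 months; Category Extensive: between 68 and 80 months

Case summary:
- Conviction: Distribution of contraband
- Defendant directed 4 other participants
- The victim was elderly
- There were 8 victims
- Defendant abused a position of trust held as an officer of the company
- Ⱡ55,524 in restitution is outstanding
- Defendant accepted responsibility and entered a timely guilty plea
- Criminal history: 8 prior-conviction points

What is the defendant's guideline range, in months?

Base offense level for distribution of contraband: 15.
A1 applies (level before this adjustment is 15 ≥ 10, so +5): 15 + 5 = 20.
A2 applies: 20 + 1 = 21.
A3 does not apply.
A4 applies: 21 − 3 = 18.
A5 applies: 18 + 3 = 21.
A6 does not apply.
A7 does not apply.
A8 applies (level before this adjustment is 21 < 25, so +1): 21 + 1 = 22.
Final offense level: 22.
Criminal history: 8 prior points → Category Moderate (5-9).
Level 22 falls in the 18-27 band.
Grid: Level 18-27 × Category Moderate = 42-53 months.

42-53 months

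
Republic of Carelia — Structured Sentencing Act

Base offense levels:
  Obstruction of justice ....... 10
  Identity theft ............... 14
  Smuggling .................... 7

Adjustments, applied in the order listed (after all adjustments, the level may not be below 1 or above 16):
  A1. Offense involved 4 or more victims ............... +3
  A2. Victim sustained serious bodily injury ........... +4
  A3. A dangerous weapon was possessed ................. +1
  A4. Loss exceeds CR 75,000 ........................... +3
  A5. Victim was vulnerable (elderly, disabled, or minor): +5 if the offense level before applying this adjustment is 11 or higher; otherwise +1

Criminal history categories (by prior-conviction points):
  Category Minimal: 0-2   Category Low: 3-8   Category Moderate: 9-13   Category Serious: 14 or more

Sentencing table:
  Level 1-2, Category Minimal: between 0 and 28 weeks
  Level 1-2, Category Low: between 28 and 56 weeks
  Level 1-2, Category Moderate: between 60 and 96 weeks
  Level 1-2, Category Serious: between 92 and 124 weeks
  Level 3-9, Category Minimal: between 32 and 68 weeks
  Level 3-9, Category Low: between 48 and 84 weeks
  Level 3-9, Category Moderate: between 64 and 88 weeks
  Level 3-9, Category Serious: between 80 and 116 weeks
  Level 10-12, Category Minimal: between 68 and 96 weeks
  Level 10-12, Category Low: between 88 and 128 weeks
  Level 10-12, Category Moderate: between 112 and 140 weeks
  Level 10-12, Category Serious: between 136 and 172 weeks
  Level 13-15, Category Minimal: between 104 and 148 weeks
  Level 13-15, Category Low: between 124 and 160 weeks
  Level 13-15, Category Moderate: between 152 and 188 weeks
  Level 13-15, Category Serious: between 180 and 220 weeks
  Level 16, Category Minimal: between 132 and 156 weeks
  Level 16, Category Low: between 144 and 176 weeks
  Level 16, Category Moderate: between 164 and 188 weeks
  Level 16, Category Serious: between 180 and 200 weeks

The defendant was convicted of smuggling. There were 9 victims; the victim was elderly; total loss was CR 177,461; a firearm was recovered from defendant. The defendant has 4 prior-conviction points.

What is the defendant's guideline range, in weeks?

144-176 weeks

Base offense level for smuggling: 7.
A1 applies: 7 + 3 = 10.
A2 does not apply.
A3 applies: 10 + 1 = 11.
A4 applies: 11 + 3 = 14.
A5 applies (level before this adjustment is 14 ≥ 11, so +5): 14 + 5 = 19.
Level 19 exceeds the maximum of 16; capped at 16.
Final offense level: 16.
Criminal history: 4 prior points → Category Low (3-8).
Level 16 falls in the 16 band.
Grid: Level 16 × Category Low = 144-176 weeks.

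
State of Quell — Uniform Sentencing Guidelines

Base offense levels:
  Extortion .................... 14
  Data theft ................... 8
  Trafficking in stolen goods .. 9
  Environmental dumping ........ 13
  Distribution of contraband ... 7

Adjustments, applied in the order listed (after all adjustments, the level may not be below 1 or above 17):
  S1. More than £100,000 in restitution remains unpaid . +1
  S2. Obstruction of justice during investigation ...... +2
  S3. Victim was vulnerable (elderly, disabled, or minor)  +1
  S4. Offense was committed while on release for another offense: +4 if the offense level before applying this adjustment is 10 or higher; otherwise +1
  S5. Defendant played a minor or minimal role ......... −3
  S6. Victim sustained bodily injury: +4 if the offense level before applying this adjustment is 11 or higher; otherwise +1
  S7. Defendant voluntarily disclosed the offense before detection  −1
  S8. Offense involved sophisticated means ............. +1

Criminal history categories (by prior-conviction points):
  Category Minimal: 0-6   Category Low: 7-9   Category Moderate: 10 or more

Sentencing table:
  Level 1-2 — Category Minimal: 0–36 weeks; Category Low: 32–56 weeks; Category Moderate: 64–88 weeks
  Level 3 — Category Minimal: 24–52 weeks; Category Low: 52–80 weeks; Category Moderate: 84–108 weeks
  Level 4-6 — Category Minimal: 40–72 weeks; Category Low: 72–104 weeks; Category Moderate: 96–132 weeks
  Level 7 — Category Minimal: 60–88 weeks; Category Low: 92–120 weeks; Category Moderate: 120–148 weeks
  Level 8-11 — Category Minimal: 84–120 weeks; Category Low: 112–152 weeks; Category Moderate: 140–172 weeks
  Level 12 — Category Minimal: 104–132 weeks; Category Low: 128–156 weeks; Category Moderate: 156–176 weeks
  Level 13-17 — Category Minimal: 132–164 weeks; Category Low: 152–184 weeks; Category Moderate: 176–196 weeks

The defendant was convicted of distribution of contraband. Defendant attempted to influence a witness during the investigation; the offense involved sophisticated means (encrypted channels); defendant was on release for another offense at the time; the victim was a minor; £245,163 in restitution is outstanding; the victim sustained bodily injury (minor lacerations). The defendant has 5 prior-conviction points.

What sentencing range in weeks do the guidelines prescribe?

132-164 weeks

Base offense level for distribution of contraband: 7.
S1 applies: 7 + 1 = 8.
S2 applies: 8 + 2 = 10.
S3 applies: 10 + 1 = 11.
S4 applies (level before this adjustment is 11 ≥ 10, so +4): 11 + 4 = 15.
S5 does not apply.
S6 applies (level before this adjustment is 15 ≥ 11, so +4): 15 + 4 = 19.
S8 applies: 19 + 1 = 20.
Level 20 exceeds the maximum of 17; capped at 17.
Final offense level: 17.
Criminal history: 5 prior points → Category Minimal (0-6).
Level 17 falls in the 13-17 band.
Grid: Level 13-17 × Category Minimal = 132-164 weeks.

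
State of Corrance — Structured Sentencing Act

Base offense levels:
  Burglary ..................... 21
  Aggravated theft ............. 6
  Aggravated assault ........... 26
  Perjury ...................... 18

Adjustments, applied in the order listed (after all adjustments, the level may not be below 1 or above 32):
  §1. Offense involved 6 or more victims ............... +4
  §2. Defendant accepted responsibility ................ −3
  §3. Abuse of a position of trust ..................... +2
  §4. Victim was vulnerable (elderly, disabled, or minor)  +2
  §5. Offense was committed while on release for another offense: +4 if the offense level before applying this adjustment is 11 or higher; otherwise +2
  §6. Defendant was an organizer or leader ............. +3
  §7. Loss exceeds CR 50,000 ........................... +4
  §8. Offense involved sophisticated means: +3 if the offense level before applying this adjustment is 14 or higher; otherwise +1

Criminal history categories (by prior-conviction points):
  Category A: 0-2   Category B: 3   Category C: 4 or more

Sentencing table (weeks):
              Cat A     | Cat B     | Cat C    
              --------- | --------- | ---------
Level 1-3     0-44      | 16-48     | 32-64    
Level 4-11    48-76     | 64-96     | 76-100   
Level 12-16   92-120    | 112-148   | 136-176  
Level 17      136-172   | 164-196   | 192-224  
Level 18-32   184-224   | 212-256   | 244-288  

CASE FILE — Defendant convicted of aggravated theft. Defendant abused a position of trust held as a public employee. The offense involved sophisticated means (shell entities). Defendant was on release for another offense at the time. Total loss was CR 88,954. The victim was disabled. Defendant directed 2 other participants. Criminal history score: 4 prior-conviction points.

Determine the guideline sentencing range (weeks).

244-288 weeks

Base offense level for aggravated theft: 6.
§1 does not apply.
§2 does not apply.
§3 applies: 6 + 2 = 8.
§4 applies: 8 + 2 = 10.
§5 applies (level before this adjustment is 10 < 11, so +2): 10 + 2 = 12.
§6 applies: 12 + 3 = 15.
§7 applies: 15 + 4 = 19.
§8 applies (level before this adjustment is 19 ≥ 14, so +3): 19 + 3 = 22.
Final offense level: 22.
Criminal history: 4 prior points → Category C (4+).
Level 22 falls in the 18-32 band.
Grid: Level 18-32 × Category C = 244-288 weeks.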